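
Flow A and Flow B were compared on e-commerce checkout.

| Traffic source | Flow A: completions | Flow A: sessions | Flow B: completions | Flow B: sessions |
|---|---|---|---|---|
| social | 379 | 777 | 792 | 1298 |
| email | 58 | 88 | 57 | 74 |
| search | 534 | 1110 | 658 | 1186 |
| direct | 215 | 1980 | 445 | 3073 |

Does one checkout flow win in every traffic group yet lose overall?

Social: Flow A 379/777 = 48.8%, Flow B 792/1298 = 61.0% → Flow B
Email: Flow A 58/88 = 65.9%, Flow B 57/74 = 77.0% → Flow B
Search: Flow A 534/1110 = 48.1%, Flow B 658/1186 = 55.5% → Flow B
Direct: Flow A 215/1980 = 10.9%, Flow B 445/3073 = 14.5% → Flow B
Overall: Flow A 1186/3955 = 30.0%, Flow B 1952/5631 = 34.7% → Flow B
Flow B wins overall and in every traffic group — no reversal.

No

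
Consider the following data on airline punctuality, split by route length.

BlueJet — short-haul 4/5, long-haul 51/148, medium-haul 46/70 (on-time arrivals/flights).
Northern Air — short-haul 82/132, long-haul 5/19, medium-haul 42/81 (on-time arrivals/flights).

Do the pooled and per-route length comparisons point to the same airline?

Short-haul: BlueJet 4/5 = 80.0%, Northern Air 82/132 = 62.1% → BlueJet
Long-haul: BlueJet 51/148 = 34.5%, Northern Air 5/19 = 26.3% → BlueJet
Medium-haul: BlueJet 46/70 = 65.7%, Northern Air 42/81 = 51.9% → BlueJet
Overall: BlueJet 101/223 = 45.3%, Northern Air 129/232 = 55.6% → Northern Air
BlueJet wins each route group but Northern Air wins overall — the comparison reverses. BlueJet's flights skew toward long-haul, which has a lower base rate.

No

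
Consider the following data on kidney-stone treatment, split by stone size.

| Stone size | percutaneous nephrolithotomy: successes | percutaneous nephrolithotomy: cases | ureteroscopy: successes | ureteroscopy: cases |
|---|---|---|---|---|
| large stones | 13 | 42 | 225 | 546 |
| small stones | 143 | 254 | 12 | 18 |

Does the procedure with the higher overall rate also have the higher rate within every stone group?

Large stones: percutaneous nephrolithotomy 13/42 = 31.0%, ureteroscopy 225/546 = 41.2% → ureteroscopy
Small stones: percutaneous nephrolithotomy 143/254 = 56.3%, ureteroscopy 12/18 = 66.7% → ureteroscopy
Overall: percutaneous nephrolithotomy 156/296 = 52.7%, ureteroscopy 237/564 = 42.0% → percutaneous nephrolithotomy
Ureteroscopy wins each stone group but percutaneous nephrolithotomy wins overall — the comparison reverses. Ureteroscopy's cases skew toward large stones, which has a lower base rate.

No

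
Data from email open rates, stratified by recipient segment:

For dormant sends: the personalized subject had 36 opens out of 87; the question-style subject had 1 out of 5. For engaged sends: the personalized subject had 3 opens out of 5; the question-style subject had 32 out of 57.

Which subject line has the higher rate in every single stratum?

Dormant: the personalized subject 36/87 = 41.4%, the question-style subject 1/5 = 20.0% → the personalized subject
Engaged: the personalized subject 3/5 = 60.0%, the question-style subject 32/57 = 56.1% → the personalized subject
The personalized subject has the higher rate in both groups.

the personalized subject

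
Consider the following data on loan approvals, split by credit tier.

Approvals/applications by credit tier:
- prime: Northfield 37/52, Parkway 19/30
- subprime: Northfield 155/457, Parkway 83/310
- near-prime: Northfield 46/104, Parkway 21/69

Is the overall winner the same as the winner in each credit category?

Prime: Northfield 37/52 = 71.2%, Parkway 19/30 = 63.3% → Northfield
Subprime: Northfield 155/457 = 33.9%, Parkway 83/310 = 26.8% → Northfield
Near-prime: Northfield 46/104 = 44.2%, Parkway 21/69 = 30.4% → Northfield
Overall: Northfield 238/613 = 38.8%, Parkway 123/409 = 30.1% → Northfield
Northfield wins overall and in every credit group — no reversal.

Yes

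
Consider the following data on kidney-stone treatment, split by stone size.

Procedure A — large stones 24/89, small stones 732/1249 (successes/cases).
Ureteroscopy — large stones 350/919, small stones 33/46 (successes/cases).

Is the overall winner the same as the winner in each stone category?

Large stones: Procedure A 24/89 = 27.0%, ureteroscopy 350/919 = 38.1% → ureteroscopy
Small stones: Procedure A 732/1249 = 58.6%, ureteroscopy 33/46 = 71.7% → ureteroscopy
Overall: Procedure A 756/1338 = 56.5%, ureteroscopy 383/965 = 39.7% → Procedure A
Ureteroscopy wins each stone group but Procedure A wins overall — the comparison reverses. Ureteroscopy's cases skew toward large stones, which has a lower base rate.

No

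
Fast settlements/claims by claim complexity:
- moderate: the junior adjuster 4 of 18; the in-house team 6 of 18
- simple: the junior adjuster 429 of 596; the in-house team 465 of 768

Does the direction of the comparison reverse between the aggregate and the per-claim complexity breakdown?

Moderate: the junior adjuster 4/18 = 22.2%, the in-house team 6/18 = 33.3% → the in-house team
Simple: the junior adjuster 429/596 = 72.0%, the in-house team 465/768 = 60.5% → the junior adjuster
Overall: the junior adjuster 433/614 = 70.5%, the in-house team 471/786 = 59.9% → the junior adjuster
Neither sweeps: the junior adjuster wins 1 of 2 groups, the in-house team wins 1. The junior adjuster wins overall but not every group — no Simpson reversal.

No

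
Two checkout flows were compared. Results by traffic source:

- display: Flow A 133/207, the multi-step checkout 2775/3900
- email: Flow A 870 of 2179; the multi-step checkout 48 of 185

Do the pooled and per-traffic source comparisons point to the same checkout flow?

Display: Flow A 133/207 = 64.3%, the multi-step checkout 2775/3900 = 71.2% → the multi-step checkout
Email: Flow A 870/2179 = 39.9%, the multi-step checkout 48/185 = 25.9% → Flow A
Overall: Flow A 1003/2386 = 42.0%, the multi-step checkout 2823/4085 = 69.1% → the multi-step checkout
Neither sweeps: Flow A wins 1 of 2 groups, the multi-step checkout wins 1. The multi-step checkout wins overall but not every group — no Simpson reversal.

No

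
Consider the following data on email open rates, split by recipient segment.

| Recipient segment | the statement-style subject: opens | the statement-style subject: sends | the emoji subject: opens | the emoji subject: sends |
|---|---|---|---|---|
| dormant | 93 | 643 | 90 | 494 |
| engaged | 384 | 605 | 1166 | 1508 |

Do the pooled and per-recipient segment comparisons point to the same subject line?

Dormant: the statement-style subject 93/643 = 14.5%, the emoji subject 90/494 = 18.2% → the emoji subject
Engaged: the statement-style subject 384/605 = 63.5%, the emoji subject 1166/1508 = 77.3% → the emoji subject
Overall: the statement-style subject 477/1248 = 38.2%, the emoji subject 1256/2002 = 62.7% → the emoji subject
The emoji subject wins overall and in every recipient group — no reversal.

Yes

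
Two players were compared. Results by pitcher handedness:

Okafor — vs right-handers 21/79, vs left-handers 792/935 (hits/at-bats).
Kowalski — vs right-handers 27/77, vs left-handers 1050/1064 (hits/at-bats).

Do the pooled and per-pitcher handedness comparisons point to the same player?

Yes

Vs right-handers: Okafor 21/79 = 26.6%, Kowalski 27/77 = 35.1% → Kowalski
Vs left-handers: Okafor 792/935 = 84.7%, Kowalski 1050/1064 = 98.7% → Kowalski
Overall: Okafor 813/1014 = 80.2%, Kowalski 1077/1141 = 94.4% → Kowalski
Kowalski wins overall and in every pitcher group — no reversal.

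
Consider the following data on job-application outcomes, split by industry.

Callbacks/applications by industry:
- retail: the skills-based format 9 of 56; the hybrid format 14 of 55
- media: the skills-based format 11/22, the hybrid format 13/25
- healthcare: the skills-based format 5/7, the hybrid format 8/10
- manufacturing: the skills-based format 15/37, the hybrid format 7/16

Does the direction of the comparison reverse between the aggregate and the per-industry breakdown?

Retail: the skills-based format 9/56 = 16.1%, the hybrid format 14/55 = 25.5% → the hybrid format
Media: the skills-based format 11/22 = 50.0%, the hybrid format 13/25 = 52.0% → the hybrid format
Healthcare: the skills-based format 5/7 = 71.4%, the hybrid format 8/10 = 80.0% → the hybrid format
Manufacturing: the skills-based format 15/37 = 40.5%, the hybrid format 7/16 = 43.8% → the hybrid format
Overall: the skills-based format 40/122 = 32.8%, the hybrid format 42/106 = 39.6% → the hybrid format
The hybrid format wins overall and in every industry group — no reversal.

No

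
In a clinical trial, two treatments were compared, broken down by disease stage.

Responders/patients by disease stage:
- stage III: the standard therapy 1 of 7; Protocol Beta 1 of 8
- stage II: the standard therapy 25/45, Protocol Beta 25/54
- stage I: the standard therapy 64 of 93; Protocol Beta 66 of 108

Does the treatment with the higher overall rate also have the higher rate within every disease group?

Stage III: the standard therapy 1/7 = 14.3%, Protocol Beta 1/8 = 12.5% → the standard therapy
Stage II: the standard therapy 25/45 = 55.6%, Protocol Beta 25/54 = 46.3% → the standard therapy
Stage I: the standard therapy 64/93 = 68.8%, Protocol Beta 66/108 = 61.1% → the standard therapy
Overall: the standard therapy 90/145 = 62.1%, Protocol Beta 92/170 = 54.1% → the standard therapy
The standard therapy wins overall and in every disease group — no reversal.

Yes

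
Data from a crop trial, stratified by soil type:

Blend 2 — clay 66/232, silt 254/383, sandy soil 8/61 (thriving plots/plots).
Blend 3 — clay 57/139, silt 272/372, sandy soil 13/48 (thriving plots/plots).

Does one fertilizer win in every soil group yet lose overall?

No

Clay: Blend 2 66/232 = 28.4%, Blend 3 57/139 = 41.0% → Blend 3
Silt: Blend 2 254/383 = 66.3%, Blend 3 272/372 = 73.1% → Blend 3
Sandy soil: Blend 2 8/61 = 13.1%, Blend 3 13/48 = 27.1% → Blend 3
Overall: Blend 2 328/676 = 48.5%, Blend 3 342/559 = 61.2% → Blend 3
Blend 3 wins overall and in every soil group — no reversal.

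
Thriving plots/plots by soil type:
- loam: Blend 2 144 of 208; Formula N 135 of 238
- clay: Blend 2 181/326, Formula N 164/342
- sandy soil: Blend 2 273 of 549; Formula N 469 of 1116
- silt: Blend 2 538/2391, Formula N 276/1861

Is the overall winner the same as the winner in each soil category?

Yes

Loam: Blend 2 144/208 = 69.2%, Formula N 135/238 = 56.7% → Blend 2
Clay: Blend 2 181/326 = 55.5%, Formula N 164/342 = 48.0% → Blend 2
Sandy soil: Blend 2 273/549 = 49.7%, Formula N 469/1116 = 42.0% → Blend 2
Silt: Blend 2 538/2391 = 22.5%, Formula N 276/1861 = 14.8% → Blend 2
Overall: Blend 2 1136/3474 = 32.7%, Formula N 1044/3557 = 29.4% → Blend 2
Blend 2 wins overall and in every soil group — no reversal.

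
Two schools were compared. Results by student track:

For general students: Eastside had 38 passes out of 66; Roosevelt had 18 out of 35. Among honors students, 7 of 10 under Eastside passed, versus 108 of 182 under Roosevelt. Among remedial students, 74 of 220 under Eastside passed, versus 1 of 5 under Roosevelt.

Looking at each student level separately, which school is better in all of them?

General: Eastside 38/66 = 57.6%, Roosevelt 18/35 = 51.4% → Eastside
Honors: Eastside 7/10 = 70.0%, Roosevelt 108/182 = 59.3% → Eastside
Remedial: Eastside 74/220 = 33.6%, Roosevelt 1/5 = 20.0% → Eastside
Eastside has the higher rate in all 3 groups.

Eastside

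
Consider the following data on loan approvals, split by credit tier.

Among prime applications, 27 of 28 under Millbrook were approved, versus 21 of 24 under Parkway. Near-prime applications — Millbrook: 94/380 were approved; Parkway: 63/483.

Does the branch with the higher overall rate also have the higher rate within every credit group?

Yes

Prime: Millbrook 27/28 = 96.4%, Parkway 21/24 = 87.5% → Millbrook
Near-prime: Millbrook 94/380 = 24.7%, Parkway 63/483 = 13.0% → Millbrook
Overall: Millbrook 121/408 = 29.7%, Parkway 84/507 = 16.6% → Millbrook
Millbrook wins overall and in every credit group — no reversal.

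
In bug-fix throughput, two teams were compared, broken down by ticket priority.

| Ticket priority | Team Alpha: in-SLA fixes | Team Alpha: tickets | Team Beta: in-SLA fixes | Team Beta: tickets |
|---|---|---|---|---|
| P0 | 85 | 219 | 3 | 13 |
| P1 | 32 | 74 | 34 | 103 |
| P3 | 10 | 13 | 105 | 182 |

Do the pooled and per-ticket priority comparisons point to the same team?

No

P0: Team Alpha 85/219 = 38.8%, Team Beta 3/13 = 23.1% → Team Alpha
P1: Team Alpha 32/74 = 43.2%, Team Beta 34/103 = 33.0% → Team Alpha
P3: Team Alpha 10/13 = 76.9%, Team Beta 105/182 = 57.7% → Team Alpha
Overall: Team Alpha 127/306 = 41.5%, Team Beta 142/298 = 47.7% → Team Beta
Team Alpha wins each ticket group but Team Beta wins overall — the comparison reverses. Team Alpha's tickets skew toward P0, which has a lower base rate.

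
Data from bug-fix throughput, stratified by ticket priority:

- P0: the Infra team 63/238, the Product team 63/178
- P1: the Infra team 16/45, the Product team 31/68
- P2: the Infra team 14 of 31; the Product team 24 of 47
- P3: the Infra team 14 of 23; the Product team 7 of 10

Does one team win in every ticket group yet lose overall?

P0: the Infra team 63/238 = 26.5%, the Product team 63/178 = 35.4% → the Product team
P1: the Infra team 16/45 = 35.6%, the Product team 31/68 = 45.6% → the Product team
P2: the Infra team 14/31 = 45.2%, the Product team 24/47 = 51.1% → the Product team
P3: the Infra team 14/23 = 60.9%, the Product team 7/10 = 70.0% → the Product team
Overall: the Infra team 107/337 = 31.8%, the Product team 125/303 = 41.3% → the Product team
The Product team wins overall and in every ticket group — no reversal.

No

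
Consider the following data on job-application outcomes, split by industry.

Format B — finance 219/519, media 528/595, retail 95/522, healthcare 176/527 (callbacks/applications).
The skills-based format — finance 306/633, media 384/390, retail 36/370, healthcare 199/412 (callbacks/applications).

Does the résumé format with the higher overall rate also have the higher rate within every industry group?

No

Finance: Format B 219/519 = 42.2%, the skills-based format 306/633 = 48.3% → the skills-based format
Media: Format B 528/595 = 88.7%, the skills-based format 384/390 = 98.5% → the skills-based format
Retail: Format B 95/522 = 18.2%, the skills-based format 36/370 = 9.7% → Format B
Healthcare: Format B 176/527 = 33.4%, the skills-based format 199/412 = 48.3% → the skills-based format
Overall: Format B 1018/2163 = 47.1%, the skills-based format 925/1805 = 51.2% → the skills-based format
Neither sweeps: Format B wins 1 of 4 groups, the skills-based format wins 3. The skills-based format wins overall but not every group — no Simpson reversal.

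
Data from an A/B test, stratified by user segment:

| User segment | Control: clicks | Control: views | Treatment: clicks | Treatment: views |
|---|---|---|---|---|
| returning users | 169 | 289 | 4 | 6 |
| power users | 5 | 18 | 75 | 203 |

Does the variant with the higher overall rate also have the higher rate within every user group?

No

Returning users: Control 169/289 = 58.5%, Treatment 4/6 = 66.7% → Treatment
Power users: Control 5/18 = 27.8%, Treatment 75/203 = 36.9% → Treatment
Overall: Control 174/307 = 56.7%, Treatment 79/209 = 37.8% → Control
Treatment wins each user group but Control wins overall — the comparison reverses. Treatment's views skew toward power users, which has a lower base rate.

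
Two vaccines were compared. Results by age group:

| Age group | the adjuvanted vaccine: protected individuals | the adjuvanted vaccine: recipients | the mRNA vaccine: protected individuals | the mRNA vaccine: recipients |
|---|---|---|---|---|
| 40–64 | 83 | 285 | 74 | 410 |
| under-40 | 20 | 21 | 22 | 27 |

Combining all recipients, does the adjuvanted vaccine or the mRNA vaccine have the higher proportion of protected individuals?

40–64: the adjuvanted vaccine 83/285 = 29.1%, the mRNA vaccine 74/410 = 18.0% → the adjuvanted vaccine
Under-40: the adjuvanted vaccine 20/21 = 95.2%, the mRNA vaccine 22/27 = 81.5% → the adjuvanted vaccine
Overall: the adjuvanted vaccine 103/306 = 33.7%, the mRNA vaccine 96/437 = 22.0% → the adjuvanted vaccine

the adjuvanted vaccine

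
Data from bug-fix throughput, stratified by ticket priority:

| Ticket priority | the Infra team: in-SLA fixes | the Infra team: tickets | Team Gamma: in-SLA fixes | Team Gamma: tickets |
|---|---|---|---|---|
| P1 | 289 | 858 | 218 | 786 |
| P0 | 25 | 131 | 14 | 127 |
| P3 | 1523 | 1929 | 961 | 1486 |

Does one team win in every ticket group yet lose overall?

P1: the Infra team 289/858 = 33.7%, Team Gamma 218/786 = 27.7% → the Infra team
P0: the Infra team 25/131 = 19.1%, Team Gamma 14/127 = 11.0% → the Infra team
P3: the Infra team 1523/1929 = 79.0%, Team Gamma 961/1486 = 64.7% → the Infra team
Overall: the Infra team 1837/2918 = 63.0%, Team Gamma 1193/2399 = 49.7% → the Infra team
The Infra team wins overall and in every ticket group — no reversal.

No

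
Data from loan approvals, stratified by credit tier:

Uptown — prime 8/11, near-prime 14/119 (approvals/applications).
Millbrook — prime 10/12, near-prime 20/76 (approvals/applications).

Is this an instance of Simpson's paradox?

No

Prime: Uptown 8/11 = 72.7%, Millbrook 10/12 = 83.3% → Millbrook
Near-prime: Uptown 14/119 = 11.8%, Millbrook 20/76 = 26.3% → Millbrook
Overall: Uptown 22/130 = 16.9%, Millbrook 30/88 = 34.1% → Millbrook
Millbrook wins overall and in every credit group — no reversal.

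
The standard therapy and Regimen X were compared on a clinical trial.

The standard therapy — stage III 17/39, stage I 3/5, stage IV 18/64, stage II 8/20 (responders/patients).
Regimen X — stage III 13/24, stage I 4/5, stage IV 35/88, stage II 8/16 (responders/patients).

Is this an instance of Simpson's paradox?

Stage III: the standard therapy 17/39 = 43.6%, Regimen X 13/24 = 54.2% → Regimen X
Stage I: the standard therapy 3/5 = 60.0%, Regimen X 4/5 = 80.0% → Regimen X
Stage IV: the standard therapy 18/64 = 28.1%, Regimen X 35/88 = 39.8% → Regimen X
Stage II: the standard therapy 8/20 = 40.0%, Regimen X 8/16 = 50.0% → Regimen X
Overall: the standard therapy 46/128 = 35.9%, Regimen X 60/133 = 45.1% → Regimen X
Regimen X wins overall and in every disease group — no reversal.

No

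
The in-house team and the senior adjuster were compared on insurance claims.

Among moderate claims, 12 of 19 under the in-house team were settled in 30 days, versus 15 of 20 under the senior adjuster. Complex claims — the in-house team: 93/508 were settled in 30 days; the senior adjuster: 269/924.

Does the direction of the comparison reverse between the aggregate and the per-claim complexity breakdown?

Moderate: the in-house team 12/19 = 63.2%, the senior adjuster 15/20 = 75.0% → the senior adjuster
Complex: the in-house team 93/508 = 18.3%, the senior adjuster 269/924 = 29.1% → the senior adjuster
Overall: the in-house team 105/527 = 19.9%, the senior adjuster 284/944 = 30.1% → the senior adjuster
The senior adjuster wins overall and in every claim group — no reversal.

No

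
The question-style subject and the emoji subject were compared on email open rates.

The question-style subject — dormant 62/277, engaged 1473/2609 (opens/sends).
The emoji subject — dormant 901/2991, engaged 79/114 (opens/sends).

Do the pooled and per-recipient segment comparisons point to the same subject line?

Dormant: the question-style subject 62/277 = 22.4%, the emoji subject 901/2991 = 30.1% → the emoji subject
Engaged: the question-style subject 1473/2609 = 56.5%, the emoji subject 79/114 = 69.3% → the emoji subject
Overall: the question-style subject 1535/2886 = 53.2%, the emoji subject 980/3105 = 31.6% → the question-style subject
The emoji subject wins each recipient group but the question-style subject wins overall — the comparison reverses. The emoji subject's sends skew toward dormant, which has a lower base rate.

No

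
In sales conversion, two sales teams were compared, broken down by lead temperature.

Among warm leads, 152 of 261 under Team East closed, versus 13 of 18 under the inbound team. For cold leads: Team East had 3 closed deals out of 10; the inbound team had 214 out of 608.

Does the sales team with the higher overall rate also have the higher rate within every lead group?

Warm: Team East 152/261 = 58.2%, the inbound team 13/18 = 72.2% → the inbound team
Cold: Team East 3/10 = 30.0%, the inbound team 214/608 = 35.2% → the inbound team
Overall: Team East 155/271 = 57.2%, the inbound team 227/626 = 36.3% → Team East
The inbound team wins each lead group but Team East wins overall — the comparison reverses. The inbound team's leads skew toward cold, which has a lower base rate.

No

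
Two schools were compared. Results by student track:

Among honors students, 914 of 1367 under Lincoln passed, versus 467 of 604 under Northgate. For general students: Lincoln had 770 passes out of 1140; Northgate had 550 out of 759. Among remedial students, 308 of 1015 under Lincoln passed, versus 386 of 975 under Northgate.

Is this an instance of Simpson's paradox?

Honors: Lincoln 914/1367 = 66.9%, Northgate 467/604 = 77.3% → Northgate
General: Lincoln 770/1140 = 67.5%, Northgate 550/759 = 72.5% → Northgate
Remedial: Lincoln 308/1015 = 30.3%, Northgate 386/975 = 39.6% → Northgate
Overall: Lincoln 1992/3522 = 56.6%, Northgate 1403/2338 = 60.0% → Northgate
Northgate wins overall and in every student group — no reversal.

No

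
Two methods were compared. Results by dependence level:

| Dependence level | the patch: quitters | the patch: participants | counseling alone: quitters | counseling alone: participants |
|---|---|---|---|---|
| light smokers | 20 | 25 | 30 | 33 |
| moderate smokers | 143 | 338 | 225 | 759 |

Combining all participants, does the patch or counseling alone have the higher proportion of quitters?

Light smokers: the patch 20/25 = 80.0%, counseling alone 30/33 = 90.9% → counseling alone
Moderate smokers: the patch 143/338 = 42.3%, counseling alone 225/759 = 29.6% → the patch
Overall: the patch 163/363 = 44.9%, counseling alone 255/792 = 32.2% → the patch
(Neither sweeps every dependence group, but the patch has the higher pooled rate.)

the patch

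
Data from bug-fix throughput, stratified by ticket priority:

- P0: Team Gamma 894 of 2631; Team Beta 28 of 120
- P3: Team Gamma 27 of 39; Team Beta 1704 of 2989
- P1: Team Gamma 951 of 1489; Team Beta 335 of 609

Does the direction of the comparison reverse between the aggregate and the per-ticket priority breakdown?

P0: Team Gamma 894/2631 = 34.0%, Team Beta 28/120 = 23.3% → Team Gamma
P3: Team Gamma 27/39 = 69.2%, Team Beta 1704/2989 = 57.0% → Team Gamma
P1: Team Gamma 951/1489 = 63.9%, Team Beta 335/609 = 55.0% → Team Gamma
Overall: Team Gamma 1872/4159 = 45.0%, Team Beta 2067/3718 = 55.6% → Team Beta
Team Gamma wins each ticket group but Team Beta wins overall — the comparison reverses. Team Gamma's tickets skew toward P0, which has a lower base rate.

Yes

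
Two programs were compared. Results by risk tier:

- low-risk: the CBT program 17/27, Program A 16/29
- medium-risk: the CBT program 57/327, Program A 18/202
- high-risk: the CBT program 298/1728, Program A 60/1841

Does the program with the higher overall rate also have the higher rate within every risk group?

Low-risk: the CBT program 17/27 = 63.0%, Program A 16/29 = 55.2% → the CBT program
Medium-risk: the CBT program 57/327 = 17.4%, Program A 18/202 = 8.9% → the CBT program
High-risk: the CBT program 298/1728 = 17.2%, Program A 60/1841 = 3.3% → the CBT program
Overall: the CBT program 372/2082 = 17.9%, Program A 94/2072 = 4.5% → the CBT program
The CBT program wins overall and in every risk group — no reversal.

Yes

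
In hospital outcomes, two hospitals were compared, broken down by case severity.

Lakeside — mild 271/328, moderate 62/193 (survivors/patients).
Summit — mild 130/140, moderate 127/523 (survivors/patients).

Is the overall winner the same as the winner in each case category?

No

Mild: Lakeside 271/328 = 82.6%, Summit 130/140 = 92.9% → Summit
Moderate: Lakeside 62/193 = 32.1%, Summit 127/523 = 24.3% → Lakeside
Overall: Lakeside 333/521 = 63.9%, Summit 257/663 = 38.8% → Lakeside
Neither sweeps: Lakeside wins 1 of 2 groups, Summit wins 1. Lakeside wins overall but not every group — no Simpson reversal.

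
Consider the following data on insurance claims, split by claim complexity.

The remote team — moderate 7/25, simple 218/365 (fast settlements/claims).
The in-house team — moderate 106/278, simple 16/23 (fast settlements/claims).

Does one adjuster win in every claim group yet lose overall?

Moderate: the remote team 7/25 = 28.0%, the in-house team 106/278 = 38.1% → the in-house team
Simple: the remote team 218/365 = 59.7%, the in-house team 16/23 = 69.6% → the in-house team
Overall: the remote team 225/390 = 57.7%, the in-house team 122/301 = 40.5% → the remote team
The in-house team wins each claim group but the remote team wins overall — the comparison reverses. The in-house team's claims skew toward moderate, which has a lower base rate.

Yes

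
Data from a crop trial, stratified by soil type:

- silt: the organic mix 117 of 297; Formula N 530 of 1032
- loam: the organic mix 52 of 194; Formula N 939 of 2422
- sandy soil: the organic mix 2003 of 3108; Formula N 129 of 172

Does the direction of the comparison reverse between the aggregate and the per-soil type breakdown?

Yes

Silt: the organic mix 117/297 = 39.4%, Formula N 530/1032 = 51.4% → Formula N
Loam: the organic mix 52/194 = 26.8%, Formula N 939/2422 = 38.8% → Formula N
Sandy soil: the organic mix 2003/3108 = 64.4%, Formula N 129/172 = 75.0% → Formula N
Overall: the organic mix 2172/3599 = 60.4%, Formula N 1598/3626 = 44.1% → the organic mix
Formula N wins each soil group but the organic mix wins overall — the comparison reverses. Formula N's plots skew toward loam, which has a lower base rate.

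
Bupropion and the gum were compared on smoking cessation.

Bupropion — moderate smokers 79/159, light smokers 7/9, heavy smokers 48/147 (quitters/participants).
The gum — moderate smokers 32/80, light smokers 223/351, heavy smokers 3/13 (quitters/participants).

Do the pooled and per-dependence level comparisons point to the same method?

No

Moderate smokers: bupropion 79/159 = 49.7%, the gum 32/80 = 40.0% → bupropion
Light smokers: bupropion 7/9 = 77.8%, the gum 223/351 = 63.5% → bupropion
Heavy smokers: bupropion 48/147 = 32.7%, the gum 3/13 = 23.1% → bupropion
Overall: bupropion 134/315 = 42.5%, the gum 258/444 = 58.1% → the gum
Bupropion wins each dependence group but the gum wins overall — the comparison reverses. Bupropion's participants skew toward heavy smokers, which has a lower base rate.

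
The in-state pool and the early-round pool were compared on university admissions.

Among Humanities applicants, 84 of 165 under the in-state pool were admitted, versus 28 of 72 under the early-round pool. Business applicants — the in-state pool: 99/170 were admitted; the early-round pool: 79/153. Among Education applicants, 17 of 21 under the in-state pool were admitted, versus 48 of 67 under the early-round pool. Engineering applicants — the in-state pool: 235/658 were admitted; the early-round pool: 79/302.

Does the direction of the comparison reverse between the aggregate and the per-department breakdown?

No

Humanities: the in-state pool 84/165 = 50.9%, the early-round pool 28/72 = 38.9% → the in-state pool
Business: the in-state pool 99/170 = 58.2%, the early-round pool 79/153 = 51.6% → the in-state pool
Education: the in-state pool 17/21 = 81.0%, the early-round pool 48/67 = 71.6% → the in-state pool
Engineering: the in-state pool 235/658 = 35.7%, the early-round pool 79/302 = 26.2% → the in-state pool
Overall: the in-state pool 435/1014 = 42.9%, the early-round pool 234/594 = 39.4% → the in-state pool
The in-state pool wins overall and in every department group — no reversal.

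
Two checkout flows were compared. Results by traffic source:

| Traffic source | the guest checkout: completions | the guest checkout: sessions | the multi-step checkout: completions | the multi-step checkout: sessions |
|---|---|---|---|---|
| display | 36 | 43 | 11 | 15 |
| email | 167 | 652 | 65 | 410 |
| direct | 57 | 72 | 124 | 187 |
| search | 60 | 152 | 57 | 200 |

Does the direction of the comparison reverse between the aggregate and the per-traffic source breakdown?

Display: the guest checkout 36/43 = 83.7%, the multi-step checkout 11/15 = 73.3% → the guest checkout
Email: the guest checkout 167/652 = 25.6%, the multi-step checkout 65/410 = 15.9% → the guest checkout
Direct: the guest checkout 57/72 = 79.2%, the multi-step checkout 124/187 = 66.3% → the guest checkout
Search: the guest checkout 60/152 = 39.5%, the multi-step checkout 57/200 = 28.5% → the guest checkout
Overall: the guest checkout 320/919 = 34.8%, the multi-step checkout 257/812 = 31.7% → the guest checkout
The guest checkout wins overall and in every traffic group — no reversal.

No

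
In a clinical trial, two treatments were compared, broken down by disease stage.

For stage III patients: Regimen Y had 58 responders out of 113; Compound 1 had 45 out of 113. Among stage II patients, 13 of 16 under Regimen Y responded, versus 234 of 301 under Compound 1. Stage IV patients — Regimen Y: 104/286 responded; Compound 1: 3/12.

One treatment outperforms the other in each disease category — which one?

Regimen Y

Stage III: Regimen Y 58/113 = 51.3%, Compound 1 45/113 = 39.8% → Regimen Y
Stage II: Regimen Y 13/16 = 81.2%, Compound 1 234/301 = 77.7% → Regimen Y
Stage IV: Regimen Y 104/286 = 36.4%, Compound 1 3/12 = 25.0% → Regimen Y
Regimen Y has the higher rate in all 3 groups.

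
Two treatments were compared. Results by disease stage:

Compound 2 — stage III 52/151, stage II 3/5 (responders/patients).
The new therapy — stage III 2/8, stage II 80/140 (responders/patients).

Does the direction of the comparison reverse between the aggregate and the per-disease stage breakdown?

Yes

Stage III: Compound 2 52/151 = 34.4%, the new therapy 2/8 = 25.0% → Compound 2
Stage II: Compound 2 3/5 = 60.0%, the new therapy 80/140 = 57.1% → Compound 2
Overall: Compound 2 55/156 = 35.3%, the new therapy 82/148 = 55.4% → the new therapy
Compound 2 wins each disease group but the new therapy wins overall — the comparison reverses. Compound 2's patients skew toward stage III, which has a lower base rate.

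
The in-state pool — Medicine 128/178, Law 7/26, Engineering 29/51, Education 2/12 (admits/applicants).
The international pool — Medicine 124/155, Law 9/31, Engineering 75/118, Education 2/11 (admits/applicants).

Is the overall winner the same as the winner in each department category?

Yes

Medicine: the in-state pool 128/178 = 71.9%, the international pool 124/155 = 80.0% → the international pool
Law: the in-state pool 7/26 = 26.9%, the international pool 9/31 = 29.0% → the international pool
Engineering: the in-state pool 29/51 = 56.9%, the international pool 75/118 = 63.6% → the international pool
Education: the in-state pool 2/12 = 16.7%, the international pool 2/11 = 18.2% → the international pool
Overall: the in-state pool 166/267 = 62.2%, the international pool 210/315 = 66.7% → the international pool
The international pool wins overall and in every department group — no reversal.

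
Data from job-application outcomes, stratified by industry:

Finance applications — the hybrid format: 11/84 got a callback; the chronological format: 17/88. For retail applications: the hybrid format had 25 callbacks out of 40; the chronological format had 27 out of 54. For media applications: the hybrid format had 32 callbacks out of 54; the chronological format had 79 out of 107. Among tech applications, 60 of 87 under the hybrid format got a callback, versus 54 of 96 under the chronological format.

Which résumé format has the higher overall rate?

Finance: the hybrid format 11/84 = 13.1%, the chronological format 17/88 = 19.3% → the chronological format
Retail: the hybrid format 25/40 = 62.5%, the chronological format 27/54 = 50.0% → the hybrid format
Media: the hybrid format 32/54 = 59.3%, the chronological format 79/107 = 73.8% → the chronological format
Tech: the hybrid format 60/87 = 69.0%, the chronological format 54/96 = 56.2% → the hybrid format
Overall: the hybrid format 128/265 = 48.3%, the chronological format 177/345 = 51.3% → the chronological format
(Neither sweeps every industry group, but the chronological format has the higher pooled rate.)

the chronological format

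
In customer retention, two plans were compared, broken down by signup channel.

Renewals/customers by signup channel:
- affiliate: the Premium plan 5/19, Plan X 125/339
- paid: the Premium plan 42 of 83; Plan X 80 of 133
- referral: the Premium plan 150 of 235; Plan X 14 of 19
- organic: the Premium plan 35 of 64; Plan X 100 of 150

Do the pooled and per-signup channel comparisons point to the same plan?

Affiliate: the Premium plan 5/19 = 26.3%, Plan X 125/339 = 36.9% → Plan X
Paid: the Premium plan 42/83 = 50.6%, Plan X 80/133 = 60.2% → Plan X
Referral: the Premium plan 150/235 = 63.8%, Plan X 14/19 = 73.7% → Plan X
Organic: the Premium plan 35/64 = 54.7%, Plan X 100/150 = 66.7% → Plan X
Overall: the Premium plan 232/401 = 57.9%, Plan X 319/641 = 49.8% → the Premium plan
Plan X wins each signup group but the Premium plan wins overall — the comparison reverses. Plan X's customers skew toward affiliate, which has a lower base rate.

No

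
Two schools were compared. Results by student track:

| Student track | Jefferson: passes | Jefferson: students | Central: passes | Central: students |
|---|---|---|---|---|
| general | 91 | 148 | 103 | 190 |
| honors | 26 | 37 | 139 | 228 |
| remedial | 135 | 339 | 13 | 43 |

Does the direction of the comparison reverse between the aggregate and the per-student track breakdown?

Yes

General: Jefferson 91/148 = 61.5%, Central 103/190 = 54.2% → Jefferson
Honors: Jefferson 26/37 = 70.3%, Central 139/228 = 61.0% → Jefferson
Remedial: Jefferson 135/339 = 39.8%, Central 13/43 = 30.2% → Jefferson
Overall: Jefferson 252/524 = 48.1%, Central 255/461 = 55.3% → Central
Jefferson wins each student group but Central wins overall — the comparison reverses. Jefferson's students skew toward remedial, which has a lower base rate.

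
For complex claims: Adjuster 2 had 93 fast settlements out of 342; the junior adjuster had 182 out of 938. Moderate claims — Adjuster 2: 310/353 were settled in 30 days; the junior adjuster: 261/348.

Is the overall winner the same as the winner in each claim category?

Complex: Adjuster 2 93/342 = 27.2%, the junior adjuster 182/938 = 19.4% → Adjuster 2
Moderate: Adjuster 2 310/353 = 87.8%, the junior adjuster 261/348 = 75.0% → Adjuster 2
Overall: Adjuster 2 403/695 = 58.0%, the junior adjuster 443/1286 = 34.4% → Adjuster 2
Adjuster 2 wins overall and in every claim group — no reversal.

Yes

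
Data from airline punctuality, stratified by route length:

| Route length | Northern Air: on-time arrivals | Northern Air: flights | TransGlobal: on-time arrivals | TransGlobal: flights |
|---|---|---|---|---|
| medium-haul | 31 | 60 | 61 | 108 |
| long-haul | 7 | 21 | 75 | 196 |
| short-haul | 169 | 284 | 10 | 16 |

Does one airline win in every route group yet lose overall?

Yes

Medium-haul: Northern Air 31/60 = 51.7%, TransGlobal 61/108 = 56.5% → TransGlobal
Long-haul: Northern Air 7/21 = 33.3%, TransGlobal 75/196 = 38.3% → TransGlobal
Short-haul: Northern Air 169/284 = 59.5%, TransGlobal 10/16 = 62.5% → TransGlobal
Overall: Northern Air 207/365 = 56.7%, TransGlobal 146/320 = 45.6% → Northern Air
TransGlobal wins each route group but Northern Air wins overall — the comparison reverses. TransGlobal's flights skew toward long-haul, which has a lower base rate.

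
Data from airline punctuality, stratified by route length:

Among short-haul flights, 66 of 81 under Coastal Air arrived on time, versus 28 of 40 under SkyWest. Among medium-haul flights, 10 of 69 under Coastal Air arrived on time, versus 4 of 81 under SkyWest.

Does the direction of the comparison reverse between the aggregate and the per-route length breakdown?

Short-haul: Coastal Air 66/81 = 81.5%, SkyWest 28/40 = 70.0% → Coastal Air
Medium-haul: Coastal Air 10/69 = 14.5%, SkyWest 4/81 = 4.9% → Coastal Air
Overall: Coastal Air 76/150 = 50.7%, SkyWest 32/121 = 26.4% → Coastal Air
Coastal Air wins overall and in every route group — no reversal.

No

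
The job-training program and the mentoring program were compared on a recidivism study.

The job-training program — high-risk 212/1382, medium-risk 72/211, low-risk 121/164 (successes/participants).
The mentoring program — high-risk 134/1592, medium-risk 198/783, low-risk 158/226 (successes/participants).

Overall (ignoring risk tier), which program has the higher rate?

the job-training program

High-risk: the job-training program 212/1382 = 15.3%, the mentoring program 134/1592 = 8.4% → the job-training program
Medium-risk: the job-training program 72/211 = 34.1%, the mentoring program 198/783 = 25.3% → the job-training program
Low-risk: the job-training program 121/164 = 73.8%, the mentoring program 158/226 = 69.9% → the job-training program
Overall: the job-training program 405/1757 = 23.1%, the mentoring program 490/2601 = 18.8% → the job-training program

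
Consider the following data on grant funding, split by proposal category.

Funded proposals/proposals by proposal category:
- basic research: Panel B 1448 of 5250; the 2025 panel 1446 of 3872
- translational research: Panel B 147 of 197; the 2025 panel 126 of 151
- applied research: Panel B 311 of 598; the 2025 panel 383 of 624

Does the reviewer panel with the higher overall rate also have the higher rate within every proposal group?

Yes

Basic research: Panel B 1448/5250 = 27.6%, the 2025 panel 1446/3872 = 37.3% → the 2025 panel
Translational research: Panel B 147/197 = 74.6%, the 2025 panel 126/151 = 83.4% → the 2025 panel
Applied research: Panel B 311/598 = 52.0%, the 2025 panel 383/624 = 61.4% → the 2025 panel
Overall: Panel B 1906/6045 = 31.5%, the 2025 panel 1955/4647 = 42.1% → the 2025 panel
The 2025 panel wins overall and in every proposal group — no reversal.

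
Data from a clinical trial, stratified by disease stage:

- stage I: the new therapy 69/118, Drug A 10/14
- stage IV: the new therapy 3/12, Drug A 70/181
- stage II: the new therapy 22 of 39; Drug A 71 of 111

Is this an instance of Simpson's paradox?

Stage I: the new therapy 69/118 = 58.5%, Drug A 10/14 = 71.4% → Drug A
Stage IV: the new therapy 3/12 = 25.0%, Drug A 70/181 = 38.7% → Drug A
Stage II: the new therapy 22/39 = 56.4%, Drug A 71/111 = 64.0% → Drug A
Overall: the new therapy 94/169 = 55.6%, Drug A 151/306 = 49.3% → the new therapy
Drug A wins each disease group but the new therapy wins overall — the comparison reverses. Drug A's patients skew toward stage IV, which has a lower base rate.

Yes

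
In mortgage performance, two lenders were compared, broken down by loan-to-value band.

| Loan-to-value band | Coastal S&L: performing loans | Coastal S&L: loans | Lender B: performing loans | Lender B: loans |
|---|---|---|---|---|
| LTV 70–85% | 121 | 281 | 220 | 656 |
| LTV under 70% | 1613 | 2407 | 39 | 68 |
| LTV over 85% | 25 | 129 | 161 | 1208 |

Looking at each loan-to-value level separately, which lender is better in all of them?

LTV 70–85%: Coastal S&L 121/281 = 43.1%, Lender B 220/656 = 33.5% → Coastal S&L
LTV under 70%: Coastal S&L 1613/2407 = 67.0%, Lender B 39/68 = 57.4% → Coastal S&L
LTV over 85%: Coastal S&L 25/129 = 19.4%, Lender B 161/1208 = 13.3% → Coastal S&L
Coastal S&L has the higher rate in all 3 groups.

Coastal S&L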